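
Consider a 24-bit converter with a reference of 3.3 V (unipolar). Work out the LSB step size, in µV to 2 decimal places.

Full-scale span = 3.3 V.
LSB = 3.3 / 2^24 = 3.3 / 16777216 = 1.96695e-07 V = 0.20 µV.

0.20 µV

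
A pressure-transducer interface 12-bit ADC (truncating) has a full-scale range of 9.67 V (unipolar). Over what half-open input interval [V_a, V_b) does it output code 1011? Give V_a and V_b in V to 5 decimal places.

LSB = 9.67/2^12 = 2.361 mV.
V_a = V_low + 1011·LSB = 2.38681 V; V_b = V_low + 1012·LSB = 2.38917 V.

[2.38681 V, 2.38917 V)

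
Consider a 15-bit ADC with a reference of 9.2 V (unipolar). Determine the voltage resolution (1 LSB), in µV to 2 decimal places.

Full-scale span = 9.2 V.
LSB = 9.2 / 2^15 = 9.2 / 32768 = 0.000280762 V = 280.76 µV.

280.76 µV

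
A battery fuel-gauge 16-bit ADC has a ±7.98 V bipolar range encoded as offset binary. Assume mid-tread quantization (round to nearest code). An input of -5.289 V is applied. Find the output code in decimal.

Full-scale span = 15.96 V; LSB = 15.96/2^16 = 243.53 µV.
Input sits at 11049.961 steps above V_low.
round(11049.961) = 11050.

code 11050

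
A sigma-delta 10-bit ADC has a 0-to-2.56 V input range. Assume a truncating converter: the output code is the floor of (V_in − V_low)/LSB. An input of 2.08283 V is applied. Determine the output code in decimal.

Full-scale span = 2.56 V; LSB = 2.56/2^10 = 2.500 mV.
(2.08283 − 0) / 0.0025 = 833.132 LSBs.
Floor → code 833.

code 833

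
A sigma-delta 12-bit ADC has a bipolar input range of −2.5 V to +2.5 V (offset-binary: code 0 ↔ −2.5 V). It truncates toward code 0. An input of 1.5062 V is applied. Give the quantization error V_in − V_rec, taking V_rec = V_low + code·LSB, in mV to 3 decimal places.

1.073 mV

LSB = 5/2^12 = 1.221 mV.
(1.5062 − (−2.5))/0.0012207 = 3281.8790; ⌊·⌋ gives code 3281.
Reconstructed: 1.505127 V.
V_in − V_rec = 0.00107305 V = 1.073 mV.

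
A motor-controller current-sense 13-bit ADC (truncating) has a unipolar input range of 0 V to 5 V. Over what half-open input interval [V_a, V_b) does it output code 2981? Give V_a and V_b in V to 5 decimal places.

LSB = 5/2^13 = 0.610 mV.
V_a = V_low + 2981·LSB = 1.81946 V; V_b = V_low + 2982·LSB = 1.82007 V.

[1.81946 V, 1.82007 V)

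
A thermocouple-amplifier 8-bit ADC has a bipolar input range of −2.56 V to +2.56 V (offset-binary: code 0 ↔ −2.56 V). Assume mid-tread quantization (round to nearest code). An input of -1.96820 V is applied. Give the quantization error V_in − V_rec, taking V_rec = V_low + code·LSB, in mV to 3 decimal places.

One LSB is 5.12 V / 256 = 20.000 mV.
(V_in − V_low)/LSB = (-1.96820 − (−2.56))/0.02 = 29.5900 → code 30 (round).
Reconstructed: -1.96 V.
Error = -1.96820 − (−1.96) = -0.0082 V = -8.200 mV.

-8.200 mV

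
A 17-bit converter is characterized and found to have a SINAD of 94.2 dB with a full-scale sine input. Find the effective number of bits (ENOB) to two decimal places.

15.36 bits

ENOB = (SINAD − 1.76) / 6.02 = (94.2 − 1.76)/6.02 = 15.355.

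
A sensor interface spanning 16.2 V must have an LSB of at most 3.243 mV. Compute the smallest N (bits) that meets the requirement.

13 bits

Number of steps required ≥ 16.2 V / 3.243 mV = 4995.37.
Need 2^N ≥ 4995.37; 2^12 = 4096, 2^13 = 8192.
Minimum N = 13.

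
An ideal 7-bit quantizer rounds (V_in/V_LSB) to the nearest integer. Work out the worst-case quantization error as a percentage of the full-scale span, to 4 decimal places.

0.3906 %

Rounding → worst-case error = ½ LSB = V_FS/2^8, so 100/256 = 0.390625 % of full scale.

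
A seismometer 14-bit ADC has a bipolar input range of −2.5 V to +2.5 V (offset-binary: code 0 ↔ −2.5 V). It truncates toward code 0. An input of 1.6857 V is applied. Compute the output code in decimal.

code 13715

LSB = 5 V / 16384 = 305.18 µV.
(V_in − V_low)/LSB = (1.6857 − (−2.5)) / 0.000305176 = 13715.702.
Floor → code 13715.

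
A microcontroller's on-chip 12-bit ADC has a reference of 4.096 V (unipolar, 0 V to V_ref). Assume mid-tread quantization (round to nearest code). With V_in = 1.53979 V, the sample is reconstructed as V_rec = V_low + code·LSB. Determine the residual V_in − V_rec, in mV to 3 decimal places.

-0.210 mV

Step size: 4.096 V ÷ 2^12 = 1.000 mV.
(1.53979 − 0)/0.001 = 1539.7900; round gives code 1540.
V_rec = 0 + 1540·0.001 = 1.54 V.
Error = 1.53979 − 1.54 = -0.00021 V = -0.210 mV.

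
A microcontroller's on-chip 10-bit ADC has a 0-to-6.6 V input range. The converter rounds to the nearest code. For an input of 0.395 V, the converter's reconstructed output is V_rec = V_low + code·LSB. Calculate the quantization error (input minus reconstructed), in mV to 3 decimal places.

LSB = 6.6/2^10 = 6.445 mV.
Scaled input = 61.2848 LSBs, so code = 61.
Reconstructed: 0.39316406 V.
V_in − V_rec = 0.00183594 V = 1.836 mV.

1.836 mV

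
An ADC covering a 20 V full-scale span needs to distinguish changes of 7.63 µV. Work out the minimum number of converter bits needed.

22 bits

Number of steps required ≥ 20 V / 7.63 µV = 2621231.98.
Need 2^N ≥ 2621231.98; 2^21 = 2097152, 2^22 = 4194304.
Minimum N = 22.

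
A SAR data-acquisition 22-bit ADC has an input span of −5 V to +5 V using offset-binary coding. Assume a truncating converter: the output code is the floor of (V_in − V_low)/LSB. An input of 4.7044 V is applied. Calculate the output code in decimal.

With 4194304 levels over 10 V, one step is 2.38 µV.
(4.7044 − (−5)) / 2.38419e-06 = 4070320.374 LSBs.
So the output code is 4070320.

code 4070320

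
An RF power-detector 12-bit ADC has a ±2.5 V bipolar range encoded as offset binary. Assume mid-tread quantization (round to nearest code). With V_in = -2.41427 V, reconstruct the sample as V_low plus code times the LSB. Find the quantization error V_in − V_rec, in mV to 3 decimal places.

Step size: 5 V ÷ 2^12 = 1.221 mV.
Scaled input = 70.2300 LSBs, so code = 70.
Reconstructed: -2.4145508 V.
V_in − V_rec = 0.000280781 V = 0.281 mV.

0.281 mV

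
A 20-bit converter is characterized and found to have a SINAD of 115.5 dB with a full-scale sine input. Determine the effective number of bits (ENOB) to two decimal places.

18.89 bits

ENOB = (SINAD − 1.76) / 6.02 = (115.5 − 1.76)/6.02 = 18.894.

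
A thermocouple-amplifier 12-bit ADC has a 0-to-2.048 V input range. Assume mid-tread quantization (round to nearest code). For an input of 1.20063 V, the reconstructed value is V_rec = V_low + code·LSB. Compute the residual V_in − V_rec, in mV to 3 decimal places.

0.130 mV

Step size: 2.048 V ÷ 2^12 = 0.500 mV.
(V_in − V_low)/LSB = (1.20063 − 0)/0.0005 = 2401.2600 → code 2401 (round).
V_rec = 0 + 2401·0.0005 = 1.2005 V.
Difference: 0.00013 V → 0.130 mV.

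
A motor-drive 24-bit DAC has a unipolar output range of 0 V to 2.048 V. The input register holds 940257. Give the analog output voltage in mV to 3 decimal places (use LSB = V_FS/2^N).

114.777 mV

LSB = 2.048 V / 2^24 = 0.12 µV.
V_out = 0 + 940257 × 1.2207e-07 V = 0.114777 V.
= 114.777 mV.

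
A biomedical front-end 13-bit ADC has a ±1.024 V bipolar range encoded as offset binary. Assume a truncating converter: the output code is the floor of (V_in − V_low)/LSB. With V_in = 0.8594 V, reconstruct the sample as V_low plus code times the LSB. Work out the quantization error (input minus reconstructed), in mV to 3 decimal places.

Step size: 2.048 V ÷ 2^13 = 250.00 µV.
(0.8594 − (−1.024))/0.00025 = 7533.6000; ⌊·⌋ gives code 7533.
Reconstructed: 0.85925 V.
V_in − V_rec = 0.00015 V = 0.150 mV.

0.150 mV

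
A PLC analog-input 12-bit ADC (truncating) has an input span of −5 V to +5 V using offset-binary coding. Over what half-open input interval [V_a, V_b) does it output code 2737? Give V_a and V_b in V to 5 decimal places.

LSB = 10/2^12 = 2.441 mV.
V_a = V_low + 2737·LSB = 1.68213 V; V_b = V_low + 2738·LSB = 1.68457 V.

[1.68213 V, 1.68457 V)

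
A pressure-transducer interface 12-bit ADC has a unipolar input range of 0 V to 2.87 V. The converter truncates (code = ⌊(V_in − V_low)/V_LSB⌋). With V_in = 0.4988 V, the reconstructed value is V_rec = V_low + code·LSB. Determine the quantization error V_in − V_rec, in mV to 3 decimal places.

0.614 mV

Step size: 2.87 V ÷ 2^12 = 0.701 mV.
(0.4988 − 0)/0.000700684 = 711.8762; ⌊·⌋ gives code 711.
V_rec = 0 + 711·0.000700684 = 0.49818604 V.
Error = 0.4988 − 0.49818604 = 0.000613965 V = 0.614 mV.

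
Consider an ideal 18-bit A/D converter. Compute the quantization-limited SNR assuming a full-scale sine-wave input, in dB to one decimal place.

110.1 dB

SNR ≈ 6.02·N + 1.76 dB = 6.02·18 + 1.76 = 110.12 dB.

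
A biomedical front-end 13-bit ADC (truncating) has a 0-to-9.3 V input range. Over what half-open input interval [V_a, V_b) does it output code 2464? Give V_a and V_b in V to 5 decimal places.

[2.79727 V, 2.79840 V)

LSB = 9.3/2^13 = 1.135 mV.
V_a = V_low + 2464·LSB = 2.79727 V; V_b = V_low + 2465·LSB = 2.7984 V.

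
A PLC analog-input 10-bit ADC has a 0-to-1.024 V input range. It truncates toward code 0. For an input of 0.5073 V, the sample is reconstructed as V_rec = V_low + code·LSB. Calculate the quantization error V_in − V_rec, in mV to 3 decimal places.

0.300 mV

Step size: 1.024 V ÷ 2^10 = 1.000 mV.
(V_in − V_low)/LSB = (0.5073 − 0)/0.001 = 507.3000 → code 507 (floor).
V_rec = 0 + 507·0.001 = 0.507 V.
V_in − V_rec = 0.0003 V = 0.300 mV.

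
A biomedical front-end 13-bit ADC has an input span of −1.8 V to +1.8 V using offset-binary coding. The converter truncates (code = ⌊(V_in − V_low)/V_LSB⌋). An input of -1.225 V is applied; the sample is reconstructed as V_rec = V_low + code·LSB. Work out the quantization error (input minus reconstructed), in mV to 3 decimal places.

LSB = 3.6/2^13 = 439.45 µV.
(V_in − V_low)/LSB = (-1.225 − (−1.8))/0.000439453 = 1308.4444 → code 1308 (floor).
Reconstructed: -1.2251953 V.
Difference: 0.000195313 V → 0.195 mV.

0.195 mV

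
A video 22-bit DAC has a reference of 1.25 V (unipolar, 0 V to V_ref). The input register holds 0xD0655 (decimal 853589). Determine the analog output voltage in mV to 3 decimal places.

LSB = 1.25 V / 2^22 = 0.30 µV.
Code 0xD0655 = 853589 decimal.
V_out = 0 + 853589 × 2.98023e-07 V = 0.254389 V.
= 254.389 mV.

254.389 mV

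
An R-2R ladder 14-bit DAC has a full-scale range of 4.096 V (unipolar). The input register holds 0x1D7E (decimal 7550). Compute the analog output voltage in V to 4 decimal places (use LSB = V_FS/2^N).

1.8875 V

LSB = 4.096 V / 2^14 = 250.00 µV.
Code 0x1D7E = 7550 decimal.
V_out = 0 + 7550 × 0.00025 V = 1.8875 V.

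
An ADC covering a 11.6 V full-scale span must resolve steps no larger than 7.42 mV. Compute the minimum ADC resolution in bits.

11 bits

Number of steps required ≥ 11.6 V / 7.42 mV = 1563.34.
Need 2^N ≥ 1563.34; 2^10 = 1024, 2^11 = 2048.
Minimum N = 11.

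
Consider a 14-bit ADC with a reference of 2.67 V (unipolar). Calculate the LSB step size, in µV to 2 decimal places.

162.96 µV

Full-scale span = 2.67 V.
LSB = 2.67 / 2^14 = 2.67 / 16384 = 0.000162964 V = 162.96 µV.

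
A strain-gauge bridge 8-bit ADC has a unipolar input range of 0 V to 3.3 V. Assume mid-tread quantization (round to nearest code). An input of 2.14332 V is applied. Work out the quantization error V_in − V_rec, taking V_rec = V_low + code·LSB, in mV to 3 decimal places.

3.476 mV

Step size: 3.3 V ÷ 2^8 = 12.891 mV.
Scaled input = 166.2697 LSBs, so code = 166.
Code 166 maps back to 0 + 166×0.0128906 V = 2.1398437 V.
Error = 2.14332 − 2.1398437 = 0.00347625 V = 3.476 mV.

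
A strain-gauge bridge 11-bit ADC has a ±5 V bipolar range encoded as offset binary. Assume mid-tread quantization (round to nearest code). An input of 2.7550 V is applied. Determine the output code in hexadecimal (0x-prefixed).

code 0x634 (decimal 1588)

Full-scale span = 10 V; LSB = 10/2^11 = 4.883 mV.
(V_in − V_low)/LSB = (2.7550 − (−5)) / 0.00488281 = 1588.224.
round(1588.224) = 1588.
In hexadecimal (0x-prefixed): 0x634.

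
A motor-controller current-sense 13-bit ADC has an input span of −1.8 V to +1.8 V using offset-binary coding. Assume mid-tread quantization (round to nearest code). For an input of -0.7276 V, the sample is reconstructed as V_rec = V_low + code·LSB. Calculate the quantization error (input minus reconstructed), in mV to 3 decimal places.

LSB = 3.6/2^13 = 439.45 µV.
(-0.7276 − (−1.8))/0.000439453 = 2440.3058; round gives code 2440.
V_rec = (−1.8) + 2440·0.000439453 = -0.72773438 V.
V_in − V_rec = 0.000134375 V = 0.134 mV.

0.134 mV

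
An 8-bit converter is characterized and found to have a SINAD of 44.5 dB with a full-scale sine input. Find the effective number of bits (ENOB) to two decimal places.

ENOB = (SINAD − 1.76) / 6.02 = (44.5 − 1.76)/6.02 = 7.100.

7.10 bits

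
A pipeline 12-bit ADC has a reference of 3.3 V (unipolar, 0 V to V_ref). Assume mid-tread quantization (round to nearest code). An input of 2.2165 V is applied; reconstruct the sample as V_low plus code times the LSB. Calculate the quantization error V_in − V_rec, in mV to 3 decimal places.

0.118 mV

Step size: 3.3 V ÷ 2^12 = 0.806 mV.
(V_in − V_low)/LSB = (2.2165 − 0)/0.000805664 = 2751.1467 → code 2751 (round).
V_rec = 0 + 2751·0.000805664 = 2.2163818 V.
V_in − V_rec = 0.000118164 V = 0.118 mV.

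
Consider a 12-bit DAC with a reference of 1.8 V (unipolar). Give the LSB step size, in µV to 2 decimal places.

Full-scale span = 1.8 V.
LSB = 1.8 / 2^12 = 1.8 / 4096 = 0.000439453 V = 439.45 µV.

439.45 µV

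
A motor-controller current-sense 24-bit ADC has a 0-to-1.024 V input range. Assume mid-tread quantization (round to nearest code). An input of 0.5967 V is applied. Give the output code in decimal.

With 16777216 levels over 1.024 V, one step is 0.06 µV.
(V_in − V_low)/LSB = (0.5967 − 0) / 6.10352e-08 = 9776332.800.
So the output code is 9776333.

code 9776333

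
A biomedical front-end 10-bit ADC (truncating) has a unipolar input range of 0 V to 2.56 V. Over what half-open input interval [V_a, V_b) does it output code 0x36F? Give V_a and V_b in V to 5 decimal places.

LSB = 2.56/2^10 = 2.500 mV.
Code 0x36F = 879 decimal.
V_a = V_low + 879·LSB = 2.1975 V; V_b = V_low + 880·LSB = 2.2 V.

[2.19750 V, 2.20000 V)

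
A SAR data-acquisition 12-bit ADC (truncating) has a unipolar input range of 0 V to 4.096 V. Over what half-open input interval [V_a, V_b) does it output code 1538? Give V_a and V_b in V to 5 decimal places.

LSB = 4.096/2^12 = 1.000 mV.
V_a = V_low + 1538·LSB = 1.538 V; V_b = V_low + 1539·LSB = 1.539 V.

[1.53800 V, 1.53900 V)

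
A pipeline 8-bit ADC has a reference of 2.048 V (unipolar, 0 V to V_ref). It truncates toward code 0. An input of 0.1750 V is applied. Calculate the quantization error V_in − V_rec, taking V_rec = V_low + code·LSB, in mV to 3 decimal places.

One LSB is 2.048 V / 256 = 8.000 mV.
Scaled input = 21.8750 LSBs, so code = 21.
V_rec = 0 + 21·0.008 = 0.168 V.
V_in − V_rec = 0.007 V = 7.000 mV.

7.000 mV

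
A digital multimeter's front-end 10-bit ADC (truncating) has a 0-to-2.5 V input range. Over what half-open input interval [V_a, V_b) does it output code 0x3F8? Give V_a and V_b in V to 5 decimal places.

LSB = 2.5/2^10 = 2.441 mV.
Code 0x3F8 = 1016 decimal.
V_a = V_low + 1016·LSB = 2.48047 V; V_b = V_low + 1017·LSB = 2.48291 V.

[2.48047 V, 2.48291 V)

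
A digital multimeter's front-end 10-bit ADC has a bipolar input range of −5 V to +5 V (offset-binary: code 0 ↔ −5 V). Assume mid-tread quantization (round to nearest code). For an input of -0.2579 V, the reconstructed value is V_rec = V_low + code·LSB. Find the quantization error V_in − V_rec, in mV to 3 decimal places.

One LSB is 10 V / 1024 = 9.766 mV.
Scaled input = 485.5910 LSBs, so code = 486.
Code 486 maps back to (−5) + 486×0.00976562 V = -0.25390625 V.
Error = -0.2579 − (−0.25390625) = -0.00399375 V = -3.994 mV.

-3.994 mV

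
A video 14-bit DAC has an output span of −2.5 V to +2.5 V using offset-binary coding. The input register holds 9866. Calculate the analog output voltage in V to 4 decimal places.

0.5109 V

LSB = 5 V / 2^14 = 305.18 µV.
V_out = (−2.5) + 9866 × 0.000305176 V = 0.510864 V.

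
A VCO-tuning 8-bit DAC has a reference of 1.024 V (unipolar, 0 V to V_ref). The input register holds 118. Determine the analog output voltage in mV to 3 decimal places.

LSB = 1.024 V / 2^8 = 4.000 mV.
V_out = 0 + 118 × 0.004 V = 0.472 V.
= 472.000 mV.

472.000 mV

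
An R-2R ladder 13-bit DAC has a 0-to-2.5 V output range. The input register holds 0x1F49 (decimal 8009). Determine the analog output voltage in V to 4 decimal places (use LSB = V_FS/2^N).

LSB = 2.5 V / 2^13 = 305.18 µV.
Code 0x1F49 = 8009 decimal.
V_out = 0 + 8009 × 0.000305176 V = 2.44415 V.

2.4442 V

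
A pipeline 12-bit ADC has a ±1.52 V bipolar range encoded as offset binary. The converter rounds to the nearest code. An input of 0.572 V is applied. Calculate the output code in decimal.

code 2819

Full-scale span = 3.04 V; LSB = 3.04/2^12 = 0.742 mV.
Input sits at 2818.695 steps above V_low.
Round → code 2819.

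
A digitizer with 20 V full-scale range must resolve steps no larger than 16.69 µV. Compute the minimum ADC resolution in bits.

Number of steps required ≥ 20 V / 16.69 µV = 1198322.35.
Need 2^N ≥ 1198322.35; 2^20 = 1048576, 2^21 = 2097152.
Minimum N = 21.

21 bits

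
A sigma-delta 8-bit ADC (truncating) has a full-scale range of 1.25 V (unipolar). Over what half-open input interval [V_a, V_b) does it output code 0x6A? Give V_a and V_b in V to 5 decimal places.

[0.51758 V, 0.52246 V)

LSB = 1.25/2^8 = 4.883 mV.
Code 0x6A = 106 decimal.
V_a = V_low + 106·LSB = 0.517578 V; V_b = V_low + 107·LSB = 0.522461 V.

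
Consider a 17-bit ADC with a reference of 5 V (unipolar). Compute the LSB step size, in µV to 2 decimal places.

38.15 µV

Full-scale span = 5 V.
LSB = 5 / 2^17 = 5 / 131072 = 3.8147e-05 V = 38.15 µV.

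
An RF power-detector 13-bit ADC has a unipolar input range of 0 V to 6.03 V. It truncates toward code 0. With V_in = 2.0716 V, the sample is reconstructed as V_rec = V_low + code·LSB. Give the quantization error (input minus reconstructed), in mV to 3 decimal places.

LSB = 6.03/2^13 = 0.736 mV.
(2.0716 − 0)/0.000736084 = 2814.3528; ⌊·⌋ gives code 2814.
Code 2814 maps back to 0 + 2814×0.000736084 V = 2.0713403 V.
Difference: 0.000259668 V → 0.260 mV.

0.260 mV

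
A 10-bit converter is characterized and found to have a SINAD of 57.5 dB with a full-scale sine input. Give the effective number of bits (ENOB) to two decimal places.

9.26 bits

ENOB = (SINAD − 1.76) / 6.02 = (57.5 − 1.76)/6.02 = 9.259.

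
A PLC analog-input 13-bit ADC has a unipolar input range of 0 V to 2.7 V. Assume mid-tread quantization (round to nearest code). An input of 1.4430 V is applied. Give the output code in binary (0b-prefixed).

code 0b1000100011010 (decimal 4378)

LSB = 2.7 V / 8192 = 329.59 µV.
(V_in − V_low)/LSB = (1.4430 − 0) / 0.00032959 = 4378.169.
Round → code 4378.
In binary (0b-prefixed): 0b1000100011010.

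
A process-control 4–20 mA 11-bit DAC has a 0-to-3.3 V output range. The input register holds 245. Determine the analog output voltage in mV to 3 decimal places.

394.775 mV

LSB = 3.3 V / 2^11 = 1.611 mV.
V_out = 0 + 245 × 0.00161133 V = 0.394775 V.
= 394.775 mV.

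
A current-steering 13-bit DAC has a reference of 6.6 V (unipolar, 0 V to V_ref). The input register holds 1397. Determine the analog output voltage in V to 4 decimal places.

LSB = 6.6 V / 2^13 = 0.806 mV.
V_out = 0 + 1397 × 0.000805664 V = 1.12551 V.

1.1255 V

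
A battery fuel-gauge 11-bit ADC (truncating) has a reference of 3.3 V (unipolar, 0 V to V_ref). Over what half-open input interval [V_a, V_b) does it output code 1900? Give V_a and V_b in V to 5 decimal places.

LSB = 3.3/2^11 = 1.611 mV.
V_a = V_low + 1900·LSB = 3.06152 V; V_b = V_low + 1901·LSB = 3.06313 V.

[3.06152 V, 3.06313 V)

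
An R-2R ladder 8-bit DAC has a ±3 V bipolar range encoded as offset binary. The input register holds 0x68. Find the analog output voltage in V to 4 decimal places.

-0.5625 V

LSB = 6 V / 2^8 = 23.438 mV.
Code 0x68 = 104 decimal.
V_out = (−3) + 104 × 0.0234375 V = -0.5625 V.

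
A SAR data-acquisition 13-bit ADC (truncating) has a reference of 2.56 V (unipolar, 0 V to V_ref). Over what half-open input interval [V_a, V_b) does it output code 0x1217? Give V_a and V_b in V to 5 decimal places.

LSB = 2.56/2^13 = 312.50 µV.
Code 0x1217 = 4631 decimal.
V_a = V_low + 4631·LSB = 1.44719 V; V_b = V_low + 4632·LSB = 1.4475 V.

[1.44719 V, 1.44750 V)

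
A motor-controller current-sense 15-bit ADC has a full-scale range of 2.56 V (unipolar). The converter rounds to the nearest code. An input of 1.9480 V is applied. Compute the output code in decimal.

With 32768 levels over 2.56 V, one step is 78.12 µV.
Input sits at 24934.400 steps above V_low.
So the output code is 24934.

code 24934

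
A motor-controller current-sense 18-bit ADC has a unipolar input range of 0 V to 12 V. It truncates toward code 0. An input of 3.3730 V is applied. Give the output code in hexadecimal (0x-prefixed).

LSB = 12 V / 262144 = 45.78 µV.
(V_in − V_low)/LSB = (3.3730 − 0) / 4.57764e-05 = 73684.309.
Floor → code 73684.
In hexadecimal (0x-prefixed): 0x11FD4.

code 0x11FD4 (decimal 73684)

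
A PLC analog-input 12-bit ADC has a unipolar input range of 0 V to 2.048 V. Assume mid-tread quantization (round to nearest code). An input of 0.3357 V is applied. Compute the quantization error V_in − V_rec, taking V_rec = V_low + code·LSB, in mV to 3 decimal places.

0.200 mV

Step size: 2.048 V ÷ 2^12 = 0.500 mV.
(0.3357 − 0)/0.0005 = 671.4000; round gives code 671.
Code 671 maps back to 0 + 671×0.0005 V = 0.3355 V.
Error = 0.3357 − 0.3355 = 0.0002 V = 0.200 mV.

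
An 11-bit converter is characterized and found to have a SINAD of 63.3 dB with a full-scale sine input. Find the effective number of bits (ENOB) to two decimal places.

ENOB = (SINAD − 1.76) / 6.02 = (63.3 − 1.76)/6.02 = 10.223.

10.22 bits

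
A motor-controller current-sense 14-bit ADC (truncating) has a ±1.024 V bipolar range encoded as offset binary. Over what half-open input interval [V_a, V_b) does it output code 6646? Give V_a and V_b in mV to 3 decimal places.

[-193.250 mV, -193.125 mV)

LSB = 2.048/2^14 = 125.00 µV.
V_a = V_low + 6646·LSB = -0.19325 V; V_b = V_low + 6647·LSB = -0.193125 V.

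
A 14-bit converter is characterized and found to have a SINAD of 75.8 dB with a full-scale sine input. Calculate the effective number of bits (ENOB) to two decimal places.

12.30 bits

ENOB = (SINAD − 1.76) / 6.02 = (75.8 − 1.76)/6.02 = 12.299.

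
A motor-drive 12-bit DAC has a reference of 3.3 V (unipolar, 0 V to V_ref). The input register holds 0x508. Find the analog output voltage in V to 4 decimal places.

LSB = 3.3 V / 2^12 = 0.806 mV.
Code 0x508 = 1288 decimal.
V_out = 0 + 1288 × 0.000805664 V = 1.0377 V.

1.0377 V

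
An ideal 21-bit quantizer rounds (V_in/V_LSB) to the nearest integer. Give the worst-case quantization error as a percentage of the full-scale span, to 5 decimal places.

0.00002 %

Rounding → worst-case error = ½ LSB = V_FS/2^22, so 100/4194304 = 2.38419e-05 % of full scale.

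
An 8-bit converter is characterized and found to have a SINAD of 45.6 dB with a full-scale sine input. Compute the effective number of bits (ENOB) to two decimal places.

7.28 bits

ENOB = (SINAD − 1.76) / 6.02 = (45.6 − 1.76)/6.02 = 7.282.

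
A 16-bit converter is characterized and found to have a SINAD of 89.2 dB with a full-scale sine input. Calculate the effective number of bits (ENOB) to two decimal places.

14.52 bits

ENOB = (SINAD − 1.76) / 6.02 = (89.2 − 1.76)/6.02 = 14.525.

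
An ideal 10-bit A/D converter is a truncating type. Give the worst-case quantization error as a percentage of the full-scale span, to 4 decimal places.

Truncating → worst-case error = 1 LSB = V_FS/2^10, so 100/1024 = 0.0976562 % of full scale.

0.0977 %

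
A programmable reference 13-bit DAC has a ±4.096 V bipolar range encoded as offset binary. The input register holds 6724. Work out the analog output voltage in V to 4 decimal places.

2.6280 V

LSB = 8.192 V / 2^13 = 1.000 mV.
V_out = (−4.096) + 6724 × 0.001 V = 2.628 V.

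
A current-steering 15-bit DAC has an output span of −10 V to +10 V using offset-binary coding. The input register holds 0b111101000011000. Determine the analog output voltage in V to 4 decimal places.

9.0771 V

LSB = 20 V / 2^15 = 0.610 mV.
Code 0b111101000011000 = 31256 decimal.
V_out = (−10) + 31256 × 0.000610352 V = 9.07715 V.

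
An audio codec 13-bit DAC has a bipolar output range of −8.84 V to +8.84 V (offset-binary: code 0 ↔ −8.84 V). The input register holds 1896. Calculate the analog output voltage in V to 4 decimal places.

LSB = 17.68 V / 2^13 = 2.158 mV.
V_out = (−8.84) + 1896 × 0.0021582 V = -4.74805 V.

-4.7480 V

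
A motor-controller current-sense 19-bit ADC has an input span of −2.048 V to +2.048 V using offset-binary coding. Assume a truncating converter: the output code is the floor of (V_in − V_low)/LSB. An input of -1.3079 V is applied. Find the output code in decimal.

code 94732

With 524288 levels over 4.096 V, one step is 7.81 µV.
Input sits at 94732.800 steps above V_low.
Floor → code 94732.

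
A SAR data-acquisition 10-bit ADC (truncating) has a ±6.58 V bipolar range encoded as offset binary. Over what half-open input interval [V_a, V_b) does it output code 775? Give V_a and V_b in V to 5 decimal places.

[3.37996 V, 3.39281 V)

LSB = 13.16/2^10 = 12.852 mV.
V_a = V_low + 775·LSB = 3.37996 V; V_b = V_low + 776·LSB = 3.39281 V.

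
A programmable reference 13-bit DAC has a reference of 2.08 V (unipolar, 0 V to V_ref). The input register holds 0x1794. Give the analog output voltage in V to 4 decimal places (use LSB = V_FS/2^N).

LSB = 2.08 V / 2^13 = 253.91 µV.
Code 0x1794 = 6036 decimal.
V_out = 0 + 6036 × 0.000253906 V = 1.53258 V.

1.5326 V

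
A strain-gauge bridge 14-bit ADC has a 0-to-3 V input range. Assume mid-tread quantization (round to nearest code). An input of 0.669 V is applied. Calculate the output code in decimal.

code 3654

LSB = 3 V / 16384 = 183.11 µV.
(0.669 − 0) / 0.000183105 = 3653.632 LSBs.
round(3653.632) = 3654.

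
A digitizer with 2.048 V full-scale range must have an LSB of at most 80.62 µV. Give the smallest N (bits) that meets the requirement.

Number of steps required ≥ 2.048 V / 80.62 µV = 25403.13.
Need 2^N ≥ 25403.13; 2^14 = 16384, 2^15 = 32768.
Minimum N = 15.

15 bits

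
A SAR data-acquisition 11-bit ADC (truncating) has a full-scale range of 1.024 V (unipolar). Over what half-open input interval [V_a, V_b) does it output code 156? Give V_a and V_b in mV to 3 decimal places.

[78.000 mV, 78.500 mV)

LSB = 1.024/2^11 = 0.500 mV.
V_a = V_low + 156·LSB = 0.078 V; V_b = V_low + 157·LSB = 0.0785 V.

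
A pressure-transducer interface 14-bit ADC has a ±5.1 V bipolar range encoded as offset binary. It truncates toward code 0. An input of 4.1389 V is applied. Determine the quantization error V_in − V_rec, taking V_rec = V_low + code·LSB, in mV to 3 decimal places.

0.130 mV

LSB = 10.2/2^14 = 0.623 mV.
(V_in − V_low)/LSB = (4.1389 − (−5.1))/0.000622559 = 14840.2096 → code 14840 (floor).
Reconstructed: 4.1387695 V.
V_in − V_rec = 0.000130469 V = 0.130 mV.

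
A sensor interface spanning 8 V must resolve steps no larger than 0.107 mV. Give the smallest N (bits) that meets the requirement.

17 bits

Number of steps required ≥ 8 V / 0.107 mV = 74766.36.
Need 2^N ≥ 74766.36; 2^16 = 65536, 2^17 = 131072.
Minimum N = 17.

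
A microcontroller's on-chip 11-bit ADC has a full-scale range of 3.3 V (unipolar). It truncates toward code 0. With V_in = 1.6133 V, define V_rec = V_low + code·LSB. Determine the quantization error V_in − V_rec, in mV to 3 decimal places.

LSB = 3.3/2^11 = 1.611 mV.
(V_in − V_low)/LSB = (1.6133 − 0)/0.00161133 = 1001.2238 → code 1001 (floor).
V_rec = 0 + 1001·0.00161133 = 1.6129395 V.
Error = 1.6133 − 1.6129395 = 0.000360547 V = 0.361 mV.

0.361 mV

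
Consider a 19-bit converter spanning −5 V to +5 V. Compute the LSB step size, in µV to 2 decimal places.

Full-scale span = 10 V.
LSB = 10 / 2^19 = 10 / 524288 = 1.90735e-05 V = 19.07 µV.

19.07 µV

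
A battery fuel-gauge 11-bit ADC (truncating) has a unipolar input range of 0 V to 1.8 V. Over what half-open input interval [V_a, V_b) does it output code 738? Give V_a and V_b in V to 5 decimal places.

LSB = 1.8/2^11 = 0.879 mV.
V_a = V_low + 738·LSB = 0.648633 V; V_b = V_low + 739·LSB = 0.649512 V.

[0.64863 V, 0.64951 V)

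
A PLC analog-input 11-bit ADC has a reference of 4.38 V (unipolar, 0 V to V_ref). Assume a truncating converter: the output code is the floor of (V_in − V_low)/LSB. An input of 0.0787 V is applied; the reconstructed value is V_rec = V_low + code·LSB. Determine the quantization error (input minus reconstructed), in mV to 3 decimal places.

Step size: 4.38 V ÷ 2^11 = 2.139 mV.
(V_in − V_low)/LSB = (0.0787 − 0)/0.00213867 = 36.7985 → code 36 (floor).
V_rec = 0 + 36·0.00213867 = 0.076992188 V.
Difference: 0.00170781 V → 1.708 mV.

1.708 mV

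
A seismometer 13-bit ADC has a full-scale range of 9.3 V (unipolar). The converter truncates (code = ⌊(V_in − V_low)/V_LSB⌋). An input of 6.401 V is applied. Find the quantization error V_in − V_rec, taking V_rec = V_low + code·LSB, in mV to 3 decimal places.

0.438 mV

LSB = 9.3/2^13 = 1.135 mV.
(6.401 − 0)/0.00113525 = 5638.3862; ⌊·⌋ gives code 5638.
Code 5638 maps back to 0 + 5638×0.00113525 V = 6.4005615 V.
Error = 6.401 − 6.4005615 = 0.000438477 V = 0.438 mV.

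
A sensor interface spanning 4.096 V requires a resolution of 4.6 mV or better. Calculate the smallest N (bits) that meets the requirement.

10 bits

Number of steps required ≥ 4.096 V / 4.6 mV = 890.43.
Need 2^N ≥ 890.43; 2^9 = 512, 2^10 = 1024.
Minimum N = 10.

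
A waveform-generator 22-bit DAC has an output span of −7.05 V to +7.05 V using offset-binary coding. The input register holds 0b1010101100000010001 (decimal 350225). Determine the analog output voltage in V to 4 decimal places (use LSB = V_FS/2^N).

-5.8726 V

LSB = 14.1 V / 2^22 = 3.36 µV.
Code 0b1010101100000010001 = 350225 decimal.
V_out = (−7.05) + 350225 × 3.3617e-06 V = -5.87265 V.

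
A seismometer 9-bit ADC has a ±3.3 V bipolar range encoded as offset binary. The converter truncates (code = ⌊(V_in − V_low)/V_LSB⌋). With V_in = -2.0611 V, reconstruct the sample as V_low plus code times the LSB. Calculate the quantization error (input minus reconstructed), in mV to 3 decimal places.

Step size: 6.6 V ÷ 2^9 = 12.891 mV.
Scaled input = 96.1086 LSBs, so code = 96.
Code 96 maps back to (−3.3) + 96×0.0128906 V = -2.0625 V.
Error = -2.0611 − (−2.0625) = 0.0014 V = 1.400 mV.

1.400 mV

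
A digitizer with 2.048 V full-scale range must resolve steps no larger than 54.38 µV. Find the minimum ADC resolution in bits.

Number of steps required ≥ 2.048 V / 54.38 µV = 37660.90.
Need 2^N ≥ 37660.90; 2^15 = 32768, 2^16 = 65536.
Minimum N = 16.

16 bits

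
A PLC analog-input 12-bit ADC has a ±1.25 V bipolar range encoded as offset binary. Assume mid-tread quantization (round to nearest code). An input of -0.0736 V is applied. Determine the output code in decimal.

Full-scale span = 2.5 V; LSB = 2.5/2^12 = 0.610 mV.
(-0.0736 − (−1.25)) / 0.000610352 = 1927.414 LSBs.
So the output code is 1927.

code 1927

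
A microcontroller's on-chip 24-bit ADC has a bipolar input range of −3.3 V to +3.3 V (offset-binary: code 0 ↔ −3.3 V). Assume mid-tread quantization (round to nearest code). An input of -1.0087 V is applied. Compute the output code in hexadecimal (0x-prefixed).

code 0x58DFEA (decimal 5824490)

LSB = 6.6 V / 16777216 = 0.39 µV.
(-1.0087 − (−3.3)) / 3.93391e-07 = 5824490.155 LSBs.
round(5824490.155) = 5824490.
In hexadecimal (0x-prefixed): 0x58DFEA.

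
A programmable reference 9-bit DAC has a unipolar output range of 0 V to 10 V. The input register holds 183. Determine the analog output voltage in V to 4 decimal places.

LSB = 10 V / 2^9 = 19.531 mV.
V_out = 0 + 183 × 0.0195312 V = 3.57422 V.

3.5742 V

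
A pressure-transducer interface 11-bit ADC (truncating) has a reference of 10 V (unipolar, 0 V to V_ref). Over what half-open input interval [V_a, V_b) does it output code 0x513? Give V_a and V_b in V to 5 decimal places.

LSB = 10/2^11 = 4.883 mV.
Code 0x513 = 1299 decimal.
V_a = V_low + 1299·LSB = 6.34277 V; V_b = V_low + 1300·LSB = 6.34766 V.

[6.34277 V, 6.34766 V)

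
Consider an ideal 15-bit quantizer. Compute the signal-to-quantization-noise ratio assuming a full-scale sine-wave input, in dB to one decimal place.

SNR ≈ 6.02·N + 1.76 dB = 6.02·15 + 1.76 = 92.06 dB.

92.1 dB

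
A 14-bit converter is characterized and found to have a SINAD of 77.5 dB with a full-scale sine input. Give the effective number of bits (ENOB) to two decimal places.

ENOB = (SINAD − 1.76) / 6.02 = (77.5 − 1.76)/6.02 = 12.581.

12.58 bits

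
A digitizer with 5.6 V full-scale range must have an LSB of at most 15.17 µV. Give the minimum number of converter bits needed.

Number of steps required ≥ 5.6 V / 15.17 µV = 369149.64.
Need 2^N ≥ 369149.64; 2^18 = 262144, 2^19 = 524288.
Minimum N = 19.

19 bits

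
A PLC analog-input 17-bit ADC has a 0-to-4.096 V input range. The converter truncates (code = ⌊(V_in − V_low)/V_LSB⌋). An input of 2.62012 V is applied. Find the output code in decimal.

code 83843

Full-scale span = 4.096 V; LSB = 4.096/2^17 = 31.25 µV.
(2.62012 − 0) / 3.125e-05 = 83843.840 LSBs.
⌊·⌋(83843.840) = 83843.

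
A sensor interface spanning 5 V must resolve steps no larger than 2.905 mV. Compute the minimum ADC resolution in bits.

11 bits

Number of steps required ≥ 5 V / 2.905 mV = 1721.17.
Need 2^N ≥ 1721.17; 2^10 = 1024, 2^11 = 2048.
Minimum N = 11.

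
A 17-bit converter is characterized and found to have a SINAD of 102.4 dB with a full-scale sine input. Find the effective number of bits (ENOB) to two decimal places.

ENOB = (SINAD − 1.76) / 6.02 = (102.4 − 1.76)/6.02 = 16.718.

16.72 bits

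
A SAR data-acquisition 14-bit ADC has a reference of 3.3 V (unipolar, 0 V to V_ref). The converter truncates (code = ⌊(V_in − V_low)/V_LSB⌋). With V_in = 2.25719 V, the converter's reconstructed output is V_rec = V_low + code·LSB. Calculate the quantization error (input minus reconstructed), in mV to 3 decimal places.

0.122 mV

One LSB is 3.3 V / 16384 = 201.42 µV.
(2.25719 − 0)/0.000201416 = 11206.6064; ⌊·⌋ gives code 11206.
Reconstructed: 2.2570679 V.
Error = 2.25719 − 2.2570679 = 0.000122129 V = 0.122 mV.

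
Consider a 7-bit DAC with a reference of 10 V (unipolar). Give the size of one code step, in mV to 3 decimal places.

78.125 mV

Full-scale span = 10 V.
LSB = 10 / 2^7 = 10 / 128 = 0.078125 V = 78.125 mV.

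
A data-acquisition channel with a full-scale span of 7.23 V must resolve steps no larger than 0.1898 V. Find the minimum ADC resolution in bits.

6 bits

Number of steps required ≥ 7.23 V / 0.1898 V = 38.09.
Need 2^N ≥ 38.09; 2^5 = 32, 2^6 = 64.
Minimum N = 6.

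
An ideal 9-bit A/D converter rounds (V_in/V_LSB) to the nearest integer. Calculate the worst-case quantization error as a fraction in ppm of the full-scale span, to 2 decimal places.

976.56 ppm

Rounding → worst-case error = ½ LSB = V_FS/2^10, so 1e+06/1024 = 976.562 ppm of full scale.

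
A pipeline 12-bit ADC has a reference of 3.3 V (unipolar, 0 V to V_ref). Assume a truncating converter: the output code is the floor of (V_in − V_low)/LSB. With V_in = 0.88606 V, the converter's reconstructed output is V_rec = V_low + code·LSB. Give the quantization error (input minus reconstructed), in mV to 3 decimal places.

0.635 mV

Step size: 3.3 V ÷ 2^12 = 0.806 mV.
Scaled input = 1099.7884 LSBs, so code = 1099.
Code 1099 maps back to 0 + 1099×0.000805664 V = 0.8854248 V.
V_in − V_rec = 0.000635195 V = 0.635 mV.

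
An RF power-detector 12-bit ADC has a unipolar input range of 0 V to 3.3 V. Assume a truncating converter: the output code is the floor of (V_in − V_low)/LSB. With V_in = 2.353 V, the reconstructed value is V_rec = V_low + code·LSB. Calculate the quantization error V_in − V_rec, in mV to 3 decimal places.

LSB = 3.3/2^12 = 0.806 mV.
Scaled input = 2920.5721 LSBs, so code = 2920.
Reconstructed: 2.3525391 V.
Error = 2.353 − 2.3525391 = 0.000460937 V = 0.461 mV.

0.461 mV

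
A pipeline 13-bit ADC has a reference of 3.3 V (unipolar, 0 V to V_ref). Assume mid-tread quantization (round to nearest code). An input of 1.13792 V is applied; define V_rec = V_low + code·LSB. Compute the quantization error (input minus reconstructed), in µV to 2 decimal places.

-80.49 µV

Step size: 3.3 V ÷ 2^13 = 402.83 µV.
Scaled input = 2824.8002 LSBs, so code = 2825.
Reconstructed: 1.1380005 V.
Error = 1.13792 − 1.1380005 = -8.04883e-05 V = -80.49 µV.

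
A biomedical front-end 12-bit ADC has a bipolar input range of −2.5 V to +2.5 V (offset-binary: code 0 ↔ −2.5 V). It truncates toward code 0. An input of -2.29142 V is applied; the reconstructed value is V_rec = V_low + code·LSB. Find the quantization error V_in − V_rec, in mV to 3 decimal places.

One LSB is 5 V / 4096 = 1.221 mV.
(-2.29142 − (−2.5))/0.0012207 = 170.8687; ⌊·⌋ gives code 170.
V_rec = (−2.5) + 170·0.0012207 = -2.2924805 V.
V_in − V_rec = 0.00106047 V = 1.060 mV.

1.060 mV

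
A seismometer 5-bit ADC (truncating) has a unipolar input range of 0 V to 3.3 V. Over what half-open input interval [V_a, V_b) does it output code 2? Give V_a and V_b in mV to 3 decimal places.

LSB = 3.3/2^5 = 103.125 mV.
V_a = V_low + 2·LSB = 0.20625 V; V_b = V_low + 3·LSB = 0.309375 V.

[206.250 mV, 309.375 mV)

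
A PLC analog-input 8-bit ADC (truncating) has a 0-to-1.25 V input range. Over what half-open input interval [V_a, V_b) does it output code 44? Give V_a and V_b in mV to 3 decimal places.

LSB = 1.25/2^8 = 4.883 mV.
V_a = V_low + 44·LSB = 0.214844 V; V_b = V_low + 45·LSB = 0.219727 V.

[214.844 mV, 219.727 mV)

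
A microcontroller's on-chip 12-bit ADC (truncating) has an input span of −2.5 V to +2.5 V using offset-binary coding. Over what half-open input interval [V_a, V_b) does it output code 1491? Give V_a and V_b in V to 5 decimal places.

LSB = 5/2^12 = 1.221 mV.
V_a = V_low + 1491·LSB = -0.679932 V; V_b = V_low + 1492·LSB = -0.678711 V.

[-0.67993 V, -0.67871 V)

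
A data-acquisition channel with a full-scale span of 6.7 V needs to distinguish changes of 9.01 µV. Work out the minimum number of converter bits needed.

20 bits

Number of steps required ≥ 6.7 V / 9.01 µV = 743618.20.
Need 2^N ≥ 743618.20; 2^19 = 524288, 2^20 = 1048576.
Minimum N = 20.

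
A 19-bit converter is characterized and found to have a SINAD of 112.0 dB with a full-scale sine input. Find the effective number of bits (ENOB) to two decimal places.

18.31 bits

ENOB = (SINAD − 1.76) / 6.02 = (112.0 − 1.76)/6.02 = 18.312.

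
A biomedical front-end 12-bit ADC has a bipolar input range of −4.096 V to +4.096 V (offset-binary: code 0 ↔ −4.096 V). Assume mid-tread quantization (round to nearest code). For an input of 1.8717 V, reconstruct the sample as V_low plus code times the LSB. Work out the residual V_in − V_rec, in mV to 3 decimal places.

-0.300 mV

Step size: 8.192 V ÷ 2^12 = 2.000 mV.
(1.8717 − (−4.096))/0.002 = 2983.8500; round gives code 2984.
Code 2984 maps back to (−4.096) + 2984×0.002 V = 1.872 V.
V_in − V_rec = -0.0003 V = -0.300 mV.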